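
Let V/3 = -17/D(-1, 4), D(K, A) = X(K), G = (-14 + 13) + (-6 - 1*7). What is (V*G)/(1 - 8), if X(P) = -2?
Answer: 51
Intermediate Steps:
G = -14 (G = -1 + (-6 - 7) = -1 - 13 = -14)
D(K, A) = -2
V = 51/2 (V = 3*(-17/(-2)) = 3*(-17*(-½)) = 3*(17/2) = 51/2 ≈ 25.500)
(V*G)/(1 - 8) = ((51/2)*(-14))/(1 - 8) = -357/(-7) = -357*(-⅐) = 51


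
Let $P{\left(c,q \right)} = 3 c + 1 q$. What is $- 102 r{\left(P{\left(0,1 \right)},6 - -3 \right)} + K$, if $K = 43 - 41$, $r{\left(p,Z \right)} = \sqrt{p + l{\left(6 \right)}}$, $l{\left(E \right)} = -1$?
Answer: $2$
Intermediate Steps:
$P{\left(c,q \right)} = q + 3 c$ ($P{\left(c,q \right)} = 3 c + q = q + 3 c$)
$r{\left(p,Z \right)} = \sqrt{-1 + p}$ ($r{\left(p,Z \right)} = \sqrt{p - 1} = \sqrt{-1 + p}$)
$K = 2$
$- 102 r{\left(P{\left(0,1 \right)},6 - -3 \right)} + K = - 102 \sqrt{-1 + \left(1 + 3 \cdot 0\right)} + 2 = - 102 \sqrt{-1 + \left(1 + 0\right)} + 2 = - 102 \sqrt{-1 + 1} + 2 = - 102 \sqrt{0} + 2 = \left(-102\right) 0 + 2 = 0 + 2 = 2$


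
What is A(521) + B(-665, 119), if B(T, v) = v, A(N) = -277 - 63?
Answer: -221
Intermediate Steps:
A(N) = -340
A(521) + B(-665, 119) = -340 + 119 = -221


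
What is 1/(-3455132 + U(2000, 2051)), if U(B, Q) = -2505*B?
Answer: -1/8465132 ≈ -1.1813e-7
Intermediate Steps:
1/(-3455132 + U(2000, 2051)) = 1/(-3455132 - 2505*2000) = 1/(-3455132 - 5010000) = 1/(-8465132) = -1/8465132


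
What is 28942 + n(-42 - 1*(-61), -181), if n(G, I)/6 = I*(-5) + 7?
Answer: 34414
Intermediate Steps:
n(G, I) = 42 - 30*I (n(G, I) = 6*(I*(-5) + 7) = 6*(-5*I + 7) = 6*(7 - 5*I) = 42 - 30*I)
28942 + n(-42 - 1*(-61), -181) = 28942 + (42 - 30*(-181)) = 28942 + (42 + 5430) = 28942 + 5472 = 34414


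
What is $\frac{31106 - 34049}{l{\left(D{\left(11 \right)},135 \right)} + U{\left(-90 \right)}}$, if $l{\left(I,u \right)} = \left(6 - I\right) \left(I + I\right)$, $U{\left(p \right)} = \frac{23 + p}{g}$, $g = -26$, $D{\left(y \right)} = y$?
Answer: $\frac{25506}{931} \approx 27.396$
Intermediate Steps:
$U{\left(p \right)} = - \frac{23}{26} - \frac{p}{26}$ ($U{\left(p \right)} = \frac{23 + p}{-26} = \left(23 + p\right) \left(- \frac{1}{26}\right) = - \frac{23}{26} - \frac{p}{26}$)
$l{\left(I,u \right)} = 2 I \left(6 - I\right)$ ($l{\left(I,u \right)} = \left(6 - I\right) 2 I = 2 I \left(6 - I\right)$)
$\frac{31106 - 34049}{l{\left(D{\left(11 \right)},135 \right)} + U{\left(-90 \right)}} = \frac{31106 - 34049}{2 \cdot 11 \left(6 - 11\right) - - \frac{67}{26}} = \frac{31106 - 34049}{2 \cdot 11 \left(6 - 11\right) + \left(- \frac{23}{26} + \frac{45}{13}\right)} = - \frac{2943}{2 \cdot 11 \left(-5\right) + \frac{67}{26}} = - \frac{2943}{-110 + \frac{67}{26}} = - \frac{2943}{- \frac{2793}{26}} = \left(-2943\right) \left(- \frac{26}{2793}\right) = \frac{25506}{931}$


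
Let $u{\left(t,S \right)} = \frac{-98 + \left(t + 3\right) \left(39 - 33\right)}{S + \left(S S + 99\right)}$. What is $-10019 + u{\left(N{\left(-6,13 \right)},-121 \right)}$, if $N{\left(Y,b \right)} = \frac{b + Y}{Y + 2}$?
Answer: $- \frac{292935703}{29238} \approx -10019.0$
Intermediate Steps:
$N{\left(Y,b \right)} = \frac{Y + b}{2 + Y}$
$u{\left(t,S \right)} = \frac{-80 + 6 t}{99 + S + S^{2}}$ ($u{\left(t,S \right)} = \frac{-98 + \left(3 + t\right) 6}{S + \left(S^{2} + 99\right)} = \frac{-98 + \left(18 + 6 t\right)}{S + \left(99 + S^{2}\right)} = \frac{-80 + 6 t}{99 + S + S^{2}}$)
$-10019 + u{\left(N{\left(-6,13 \right)},-121 \right)} = -10019 + \frac{2 \left(-40 + 3 \frac{-6 + 13}{2 - 6}\right)}{99 - 121 + \left(-121\right)^{2}} = -10019 + \frac{2 \left(-40 + 3 \frac{1}{-4} \cdot 7\right)}{99 - 121 + 14641} = -10019 + \frac{2 \left(-40 + 3 \left(\left(- \frac{1}{4}\right) 7\right)\right)}{14619} = -10019 + 2 \cdot \frac{1}{14619} \left(-40 + 3 \left(- \frac{7}{4}\right)\right) = -10019 + 2 \cdot \frac{1}{14619} \left(-40 - \frac{21}{4}\right) = -10019 + 2 \cdot \frac{1}{14619} \left(- \frac{181}{4}\right) = -10019 - \frac{181}{29238} = - \frac{292935703}{29238}$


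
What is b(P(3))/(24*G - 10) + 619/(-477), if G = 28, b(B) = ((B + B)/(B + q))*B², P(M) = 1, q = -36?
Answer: -7171592/5526045 ≈ -1.2978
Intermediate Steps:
b(B) = 2*B³/(-36 + B) (b(B) = ((B + B)/(B - 36))*B² = ((2*B)/(-36 + B))*B² = (2*B/(-36 + B))*B² = 2*B³/(-36 + B))
b(P(3))/(24*G - 10) + 619/(-477) = (2*1³/(-36 + 1))/(24*28 - 10) + 619/(-477) = (2*1/(-35))/(672 - 10) + 619*(-1/477) = (2*1*(-1/35))/662 - 619/477 = -2/35*1/662 - 619/477 = -1/11585 - 619/477 = -7171592/5526045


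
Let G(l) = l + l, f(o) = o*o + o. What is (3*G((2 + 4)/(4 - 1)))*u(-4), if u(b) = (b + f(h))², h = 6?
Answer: 17328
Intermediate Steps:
f(o) = o + o² (f(o) = o² + o = o + o²)
G(l) = 2*l
u(b) = (42 + b)² (u(b) = (b + 6*(1 + 6))² = (b + 6*7)² = (b + 42)² = (42 + b)²)
(3*G((2 + 4)/(4 - 1)))*u(-4) = (3*(2*((2 + 4)/(4 - 1))))*(42 - 4)² = (3*(2*(6/3)))*38² = (3*(2*(6*(⅓))))*1444 = (3*(2*2))*1444 = (3*4)*1444 = 12*1444 = 17328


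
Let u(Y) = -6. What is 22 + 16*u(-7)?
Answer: -74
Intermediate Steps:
22 + 16*u(-7) = 22 + 16*(-6) = 22 - 96 = -74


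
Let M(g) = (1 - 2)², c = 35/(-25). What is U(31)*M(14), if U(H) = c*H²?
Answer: -6727/5 ≈ -1345.4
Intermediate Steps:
c = -7/5 (c = 35*(-1/25) = -7/5 ≈ -1.4000)
M(g) = 1 (M(g) = (-1)² = 1)
U(H) = -7*H²/5
U(31)*M(14) = -7/5*31²*1 = -7/5*961*1 = -6727/5*1 = -6727/5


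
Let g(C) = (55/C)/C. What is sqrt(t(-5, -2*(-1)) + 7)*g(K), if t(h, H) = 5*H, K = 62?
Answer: 55*sqrt(17)/3844 ≈ 0.058993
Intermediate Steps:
g(C) = 55/C**2
sqrt(t(-5, -2*(-1)) + 7)*g(K) = sqrt(5*(-2*(-1)) + 7)*(55/62**2) = sqrt(5*2 + 7)*(55*(1/3844)) = sqrt(10 + 7)*(55/3844) = sqrt(17)*(55/3844) = 55*sqrt(17)/3844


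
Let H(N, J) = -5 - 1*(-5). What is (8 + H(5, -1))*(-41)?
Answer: -328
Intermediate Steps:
H(N, J) = 0 (H(N, J) = -5 + 5 = 0)
(8 + H(5, -1))*(-41) = (8 + 0)*(-41) = 8*(-41) = -328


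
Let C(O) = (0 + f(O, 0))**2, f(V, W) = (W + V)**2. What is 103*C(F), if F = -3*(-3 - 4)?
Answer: 20031543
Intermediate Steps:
f(V, W) = (V + W)**2
F = 21 (F = -3*(-7) = 21)
C(O) = O**4 (C(O) = (0 + (O + 0)**2)**2 = (0 + O**2)**2 = (O**2)**2 = O**4)
103*C(F) = 103*21**4 = 103*194481 = 20031543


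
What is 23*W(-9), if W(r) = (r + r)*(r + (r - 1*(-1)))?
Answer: 7038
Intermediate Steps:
W(r) = 2*r*(1 + 2*r) (W(r) = (2*r)*(r + (r + 1)) = (2*r)*(r + (1 + r)) = (2*r)*(1 + 2*r) = 2*r*(1 + 2*r))
23*W(-9) = 23*(2*(-9)*(1 + 2*(-9))) = 23*(2*(-9)*(1 - 18)) = 23*(2*(-9)*(-17)) = 23*306 = 7038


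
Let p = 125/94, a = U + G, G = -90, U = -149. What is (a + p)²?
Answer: 499120281/8836 ≈ 56487.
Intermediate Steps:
a = -239 (a = -149 - 90 = -239)
p = 125/94 (p = 125*(1/94) = 125/94 ≈ 1.3298)
(a + p)² = (-239 + 125/94)² = (-22341/94)² = 499120281/8836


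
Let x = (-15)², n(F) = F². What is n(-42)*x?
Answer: 396900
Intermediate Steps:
x = 225
n(-42)*x = (-42)²*225 = 1764*225 = 396900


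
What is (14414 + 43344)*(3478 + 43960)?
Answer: 2739924004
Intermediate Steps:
(14414 + 43344)*(3478 + 43960) = 57758*47438 = 2739924004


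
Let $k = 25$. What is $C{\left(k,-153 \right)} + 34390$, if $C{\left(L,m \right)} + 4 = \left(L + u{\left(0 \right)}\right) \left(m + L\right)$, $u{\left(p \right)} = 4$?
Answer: $30674$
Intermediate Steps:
$C{\left(L,m \right)} = -4 + \left(4 + L\right) \left(L + m\right)$ ($C{\left(L,m \right)} = -4 + \left(L + 4\right) \left(m + L\right) = -4 + \left(4 + L\right) \left(L + m\right)$)
$C{\left(k,-153 \right)} + 34390 = \left(-4 + 25^{2} + 4 \cdot 25 + 4 \left(-153\right) + 25 \left(-153\right)\right) + 34390 = \left(-4 + 625 + 100 - 612 - 3825\right) + 34390 = -3716 + 34390 = 30674$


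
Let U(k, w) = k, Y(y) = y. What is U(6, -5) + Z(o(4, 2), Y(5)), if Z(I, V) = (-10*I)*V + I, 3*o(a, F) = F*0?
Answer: 6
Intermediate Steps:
o(a, F) = 0 (o(a, F) = (F*0)/3 = (⅓)*0 = 0)
Z(I, V) = I - 10*I*V (Z(I, V) = -10*I*V + I = I - 10*I*V)
U(6, -5) + Z(o(4, 2), Y(5)) = 6 + 0*(1 - 10*5) = 6 + 0*(1 - 50) = 6 + 0*(-49) = 6 + 0 = 6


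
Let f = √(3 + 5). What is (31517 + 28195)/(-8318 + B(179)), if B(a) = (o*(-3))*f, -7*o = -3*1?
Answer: -6084384096/847566607 + 1880928*√2/847566607 ≈ -7.1755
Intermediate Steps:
o = 3/7 (o = -(-3)/7 = -⅐*(-3) = 3/7 ≈ 0.42857)
f = 2*√2 (f = √8 = 2*√2 ≈ 2.8284)
B(a) = -18*√2/7 (B(a) = ((3/7)*(-3))*(2*√2) = -18*√2/7)
(31517 + 28195)/(-8318 + B(179)) = (31517 + 28195)/(-8318 - 18*√2/7) = 59712/(-8318 - 18*√2/7)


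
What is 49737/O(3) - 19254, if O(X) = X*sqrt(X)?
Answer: -19254 + 16579*sqrt(3)/3 ≈ -9682.1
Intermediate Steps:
O(X) = X**(3/2)
49737/O(3) - 19254 = 49737/(3**(3/2)) - 19254 = 49737/((3*sqrt(3))) - 19254 = 49737*(sqrt(3)/9) - 19254 = 16579*sqrt(3)/3 - 19254 = -19254 + 16579*sqrt(3)/3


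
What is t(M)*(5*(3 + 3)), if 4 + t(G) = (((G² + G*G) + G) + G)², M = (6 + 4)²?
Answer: 12241199880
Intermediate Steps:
M = 100 (M = 10² = 100)
t(G) = -4 + (2*G + 2*G²)² (t(G) = -4 + (((G² + G*G) + G) + G)² = -4 + (((G² + G²) + G) + G)² = -4 + ((2*G² + G) + G)² = -4 + ((G + 2*G²) + G)² = -4 + (2*G + 2*G²)²)
t(M)*(5*(3 + 3)) = (-4 + 4*100²*(1 + 100)²)*(5*(3 + 3)) = (-4 + 4*10000*101²)*(5*6) = (-4 + 4*10000*10201)*30 = (-4 + 408040000)*30 = 408039996*30 = 12241199880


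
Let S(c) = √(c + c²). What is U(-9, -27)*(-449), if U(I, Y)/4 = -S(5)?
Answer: 1796*√30 ≈ 9837.1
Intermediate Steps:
U(I, Y) = -4*√30 (U(I, Y) = 4*(-√(5*(1 + 5))) = 4*(-√(5*6)) = 4*(-√30) = -4*√30)
U(-9, -27)*(-449) = -4*√30*(-449) = 1796*√30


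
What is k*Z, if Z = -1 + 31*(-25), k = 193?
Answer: -149768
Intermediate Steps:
Z = -776 (Z = -1 - 775 = -776)
k*Z = 193*(-776) = -149768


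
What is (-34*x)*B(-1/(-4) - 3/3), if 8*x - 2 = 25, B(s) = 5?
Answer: -2295/4 ≈ -573.75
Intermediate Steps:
x = 27/8 (x = ¼ + (⅛)*25 = ¼ + 25/8 = 27/8 ≈ 3.3750)
(-34*x)*B(-1/(-4) - 3/3) = -34*27/8*5 = -459/4*5 = -2295/4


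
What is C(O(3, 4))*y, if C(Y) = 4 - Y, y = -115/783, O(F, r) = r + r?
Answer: 460/783 ≈ 0.58748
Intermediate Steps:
O(F, r) = 2*r
y = -115/783 (y = -115*1/783 = -115/783 ≈ -0.14687)
C(O(3, 4))*y = (4 - 2*4)*(-115/783) = (4 - 1*8)*(-115/783) = (4 - 8)*(-115/783) = -4*(-115/783) = 460/783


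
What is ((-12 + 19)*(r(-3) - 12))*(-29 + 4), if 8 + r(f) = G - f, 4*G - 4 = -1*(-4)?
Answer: 2625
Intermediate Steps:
G = 2 (G = 1 + (-1*(-4))/4 = 1 + (1/4)*4 = 1 + 1 = 2)
r(f) = -6 - f (r(f) = -8 + (2 - f) = -6 - f)
((-12 + 19)*(r(-3) - 12))*(-29 + 4) = ((-12 + 19)*((-6 - 1*(-3)) - 12))*(-29 + 4) = (7*((-6 + 3) - 12))*(-25) = (7*(-3 - 12))*(-25) = (7*(-15))*(-25) = -105*(-25) = 2625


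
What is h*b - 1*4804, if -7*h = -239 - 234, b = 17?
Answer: -25587/7 ≈ -3655.3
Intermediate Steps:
h = 473/7 (h = -(-239 - 234)/7 = -⅐*(-473) = 473/7 ≈ 67.571)
h*b - 1*4804 = (473/7)*17 - 1*4804 = 8041/7 - 4804 = -25587/7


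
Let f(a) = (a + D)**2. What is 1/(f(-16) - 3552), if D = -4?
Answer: -1/3152 ≈ -0.00031726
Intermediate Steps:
f(a) = (-4 + a)**2 (f(a) = (a - 4)**2 = (-4 + a)**2)
1/(f(-16) - 3552) = 1/((-4 - 16)**2 - 3552) = 1/((-20)**2 - 3552) = 1/(400 - 3552) = 1/(-3152) = -1/3152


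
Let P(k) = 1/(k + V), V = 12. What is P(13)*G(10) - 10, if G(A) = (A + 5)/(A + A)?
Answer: -997/100 ≈ -9.9700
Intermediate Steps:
P(k) = 1/(12 + k) (P(k) = 1/(k + 12) = 1/(12 + k))
G(A) = (5 + A)/(2*A) (G(A) = (5 + A)/((2*A)) = (5 + A)*(1/(2*A)) = (5 + A)/(2*A))
P(13)*G(10) - 10 = ((1/2)*(5 + 10)/10)/(12 + 13) - 10 = ((1/2)*(1/10)*15)/25 - 10 = (1/25)*(3/4) - 10 = 3/100 - 10 = -997/100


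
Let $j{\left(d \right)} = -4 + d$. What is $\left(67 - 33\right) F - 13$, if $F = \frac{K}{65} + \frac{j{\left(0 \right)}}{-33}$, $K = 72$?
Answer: $\frac{61739}{2145} \approx 28.783$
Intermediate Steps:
$F = \frac{2636}{2145}$ ($F = \frac{72}{65} + \frac{-4 + 0}{-33} = 72 \cdot \frac{1}{65} - - \frac{4}{33} = \frac{72}{65} + \frac{4}{33} = \frac{2636}{2145} \approx 1.2289$)
$\left(67 - 33\right) F - 13 = \left(67 - 33\right) \frac{2636}{2145} - 13 = 34 \cdot \frac{2636}{2145} - 13 = \frac{89624}{2145} - 13 = \frac{61739}{2145}$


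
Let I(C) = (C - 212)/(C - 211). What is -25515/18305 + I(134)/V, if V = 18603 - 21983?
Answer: -7298859/5235230 ≈ -1.3942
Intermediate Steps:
V = -3380
I(C) = (-212 + C)/(-211 + C)
-25515/18305 + I(134)/V = -25515/18305 + ((-212 + 134)/(-211 + 134))/(-3380) = -25515*1/18305 + (-78/(-77))*(-1/3380) = -729/523 - 1/77*(-78)*(-1/3380) = -729/523 + (78/77)*(-1/3380) = -729/523 - 3/10010 = -7298859/5235230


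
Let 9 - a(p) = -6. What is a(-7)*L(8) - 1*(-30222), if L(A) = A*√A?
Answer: 30222 + 240*√2 ≈ 30561.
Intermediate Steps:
L(A) = A^(3/2)
a(p) = 15 (a(p) = 9 - 1*(-6) = 9 + 6 = 15)
a(-7)*L(8) - 1*(-30222) = 15*8^(3/2) - 1*(-30222) = 15*(16*√2) + 30222 = 240*√2 + 30222 = 30222 + 240*√2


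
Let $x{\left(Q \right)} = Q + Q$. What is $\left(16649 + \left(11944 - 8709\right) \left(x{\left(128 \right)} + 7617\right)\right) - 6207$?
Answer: $25479597$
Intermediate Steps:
$x{\left(Q \right)} = 2 Q$
$\left(16649 + \left(11944 - 8709\right) \left(x{\left(128 \right)} + 7617\right)\right) - 6207 = \left(16649 + \left(11944 - 8709\right) \left(2 \cdot 128 + 7617\right)\right) - 6207 = \left(16649 + 3235 \left(256 + 7617\right)\right) - 6207 = \left(16649 + 3235 \cdot 7873\right) - 6207 = \left(16649 + 25469155\right) - 6207 = 25485804 - 6207 = 25479597$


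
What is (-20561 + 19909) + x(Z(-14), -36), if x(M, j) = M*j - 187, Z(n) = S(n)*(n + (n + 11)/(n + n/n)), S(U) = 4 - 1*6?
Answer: -23795/13 ≈ -1830.4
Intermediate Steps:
S(U) = -2 (S(U) = 4 - 6 = -2)
Z(n) = -2*n - 2*(11 + n)/(1 + n) (Z(n) = -2*(n + (n + 11)/(n + n/n)) = -2*(n + (11 + n)/(n + 1)) = -2*(n + (11 + n)/(1 + n)) = -2*n - 2*(11 + n)/(1 + n))
x(M, j) = -187 + M*j
(-20561 + 19909) + x(Z(-14), -36) = (-20561 + 19909) + (-187 + (2*(-11 - 1*(-14)² - 2*(-14))/(1 - 14))*(-36)) = -652 + (-187 + (2*(-11 - 1*196 + 28)/(-13))*(-36)) = -652 + (-187 + (2*(-1/13)*(-11 - 196 + 28))*(-36)) = -652 + (-187 + (2*(-1/13)*(-179))*(-36)) = -652 + (-187 + (358/13)*(-36)) = -652 + (-187 - 12888/13) = -652 - 15319/13 = -23795/13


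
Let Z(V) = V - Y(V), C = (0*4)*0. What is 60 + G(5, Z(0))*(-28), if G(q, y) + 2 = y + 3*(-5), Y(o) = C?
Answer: 536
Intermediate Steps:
C = 0 (C = 0*0 = 0)
Y(o) = 0
Z(V) = V (Z(V) = V - 1*0 = V + 0 = V)
G(q, y) = -17 + y (G(q, y) = -2 + (y + 3*(-5)) = -2 + (y - 15) = -2 + (-15 + y) = -17 + y)
60 + G(5, Z(0))*(-28) = 60 + (-17 + 0)*(-28) = 60 - 17*(-28) = 60 + 476 = 536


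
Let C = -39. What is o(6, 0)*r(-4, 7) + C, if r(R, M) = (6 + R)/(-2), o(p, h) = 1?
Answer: -40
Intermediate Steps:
r(R, M) = -3 - R/2 (r(R, M) = -(6 + R)/2 = -3 - R/2)
o(6, 0)*r(-4, 7) + C = 1*(-3 - ½*(-4)) - 39 = 1*(-3 + 2) - 39 = 1*(-1) - 39 = -1 - 39 = -40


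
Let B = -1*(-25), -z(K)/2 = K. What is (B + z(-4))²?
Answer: 1089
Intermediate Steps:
z(K) = -2*K
B = 25
(B + z(-4))² = (25 - 2*(-4))² = (25 + 8)² = 33² = 1089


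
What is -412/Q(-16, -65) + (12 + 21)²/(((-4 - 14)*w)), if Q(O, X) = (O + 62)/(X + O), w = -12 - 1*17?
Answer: 970571/1334 ≈ 727.56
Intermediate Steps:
w = -29 (w = -12 - 17 = -29)
Q(O, X) = (62 + O)/(O + X)
-412/Q(-16, -65) + (12 + 21)²/(((-4 - 14)*w)) = -412*(-16 - 65)/(62 - 16) + (12 + 21)²/(((-4 - 14)*(-29))) = -412/(46/(-81)) + 33²/((-18*(-29))) = -412/((-1/81*46)) + 1089/522 = -412/(-46/81) + 1089*(1/522) = -412*(-81/46) + 121/58 = 16686/23 + 121/58 = 970571/1334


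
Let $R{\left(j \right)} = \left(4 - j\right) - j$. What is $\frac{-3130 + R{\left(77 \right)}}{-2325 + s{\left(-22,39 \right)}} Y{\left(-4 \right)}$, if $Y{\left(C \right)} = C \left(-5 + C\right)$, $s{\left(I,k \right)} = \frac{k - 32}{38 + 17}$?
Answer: $\frac{1623600}{31967} \approx 50.79$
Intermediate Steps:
$R{\left(j \right)} = 4 - 2 j$
$s{\left(I,k \right)} = - \frac{32}{55} + \frac{k}{55}$ ($s{\left(I,k \right)} = \frac{-32 + k}{55} = \left(-32 + k\right) \frac{1}{55} = - \frac{32}{55} + \frac{k}{55}$)
$\frac{-3130 + R{\left(77 \right)}}{-2325 + s{\left(-22,39 \right)}} Y{\left(-4 \right)} = \frac{-3130 + \left(4 - 154\right)}{-2325 + \left(- \frac{32}{55} + \frac{1}{55} \cdot 39\right)} \left(- 4 \left(-5 - 4\right)\right) = \frac{-3130 + \left(4 - 154\right)}{-2325 + \left(- \frac{32}{55} + \frac{39}{55}\right)} \left(\left(-4\right) \left(-9\right)\right) = \frac{-3130 - 150}{-2325 + \frac{7}{55}} \cdot 36 = - \frac{3280}{- \frac{127868}{55}} \cdot 36 = \left(-3280\right) \left(- \frac{55}{127868}\right) 36 = \frac{45100}{31967} \cdot 36 = \frac{1623600}{31967}$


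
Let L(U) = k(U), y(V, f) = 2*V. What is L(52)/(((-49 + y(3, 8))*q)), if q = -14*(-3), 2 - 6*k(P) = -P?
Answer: -3/602 ≈ -0.0049834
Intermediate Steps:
k(P) = 1/3 + P/6 (k(P) = 1/3 - (-1)*P/6 = 1/3 + P/6)
L(U) = 1/3 + U/6
q = 42
L(52)/(((-49 + y(3, 8))*q)) = (1/3 + (1/6)*52)/(((-49 + 2*3)*42)) = (1/3 + 26/3)/(((-49 + 6)*42)) = 9/((-43*42)) = 9/(-1806) = 9*(-1/1806) = -3/602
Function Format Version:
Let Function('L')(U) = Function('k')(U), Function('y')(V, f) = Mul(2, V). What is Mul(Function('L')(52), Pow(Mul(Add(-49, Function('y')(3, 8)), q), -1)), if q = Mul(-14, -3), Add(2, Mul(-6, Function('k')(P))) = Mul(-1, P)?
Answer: Rational(-3, 602) ≈ -0.0049834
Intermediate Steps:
Function('k')(P) = Add(Rational(1, 3), Mul(Rational(1, 6), P)) (Function('k')(P) = Add(Rational(1, 3), Mul(Rational(-1, 6), Mul(-1, P))) = Add(Rational(1, 3), Mul(Rational(1, 6), P)))
Function('L')(U) = Add(Rational(1, 3), Mul(Rational(1, 6), U))
q = 42
Mul(Function('L')(52), Pow(Mul(Add(-49, Function('y')(3, 8)), q), -1)) = Mul(Add(Rational(1, 3), Mul(Rational(1, 6), 52)), Pow(Mul(Add(-49, Mul(2, 3)), 42), -1)) = Mul(Add(Rational(1, 3), Rational(26, 3)), Pow(Mul(Add(-49, 6), 42), -1)) = Mul(9, Pow(Mul(-43, 42), -1)) = Mul(9, Pow(-1806, -1)) = Mul(9, Rational(-1, 1806)) = Rational(-3, 602)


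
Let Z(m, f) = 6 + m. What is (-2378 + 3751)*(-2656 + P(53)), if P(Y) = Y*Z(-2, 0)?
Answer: -3355612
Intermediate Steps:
P(Y) = 4*Y (P(Y) = Y*(6 - 2) = Y*4 = 4*Y)
(-2378 + 3751)*(-2656 + P(53)) = (-2378 + 3751)*(-2656 + 4*53) = 1373*(-2656 + 212) = 1373*(-2444) = -3355612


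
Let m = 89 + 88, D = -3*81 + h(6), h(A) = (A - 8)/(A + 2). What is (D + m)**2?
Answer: 70225/16 ≈ 4389.1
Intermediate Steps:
h(A) = (-8 + A)/(2 + A)
D = -973/4 (D = -3*81 + (-8 + 6)/(2 + 6) = -243 - 2/8 = -243 + (1/8)*(-2) = -243 - 1/4 = -973/4 ≈ -243.25)
m = 177
(D + m)**2 = (-973/4 + 177)**2 = (-265/4)**2 = 70225/16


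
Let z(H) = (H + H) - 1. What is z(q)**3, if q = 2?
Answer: 27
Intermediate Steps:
z(H) = -1 + 2*H (z(H) = 2*H - 1 = -1 + 2*H)
z(q)**3 = (-1 + 2*2)**3 = (-1 + 4)**3 = 3**3 = 27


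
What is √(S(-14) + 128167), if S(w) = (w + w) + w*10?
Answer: √127999 ≈ 357.77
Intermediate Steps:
S(w) = 12*w (S(w) = 2*w + 10*w = 12*w)
√(S(-14) + 128167) = √(12*(-14) + 128167) = √(-168 + 128167) = √127999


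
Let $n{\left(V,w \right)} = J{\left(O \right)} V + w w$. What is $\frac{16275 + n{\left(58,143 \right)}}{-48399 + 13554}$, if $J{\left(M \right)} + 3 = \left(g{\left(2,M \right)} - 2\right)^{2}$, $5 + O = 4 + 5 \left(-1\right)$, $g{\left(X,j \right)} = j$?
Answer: $- \frac{40262}{34845} \approx -1.1555$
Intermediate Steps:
$O = -6$ ($O = -5 + \left(4 + 5 \left(-1\right)\right) = -5 + \left(4 - 5\right) = -5 - 1 = -6$)
$J{\left(M \right)} = -3 + \left(-2 + M\right)^{2}$ ($J{\left(M \right)} = -3 + \left(M - 2\right)^{2} = -3 + \left(-2 + M\right)^{2}$)
$n{\left(V,w \right)} = w^{2} + 61 V$ ($n{\left(V,w \right)} = \left(-3 + \left(-2 - 6\right)^{2}\right) V + w w = \left(-3 + \left(-8\right)^{2}\right) V + w^{2} = \left(-3 + 64\right) V + w^{2} = 61 V + w^{2} = w^{2} + 61 V$)
$\frac{16275 + n{\left(58,143 \right)}}{-48399 + 13554} = \frac{16275 + \left(143^{2} + 61 \cdot 58\right)}{-48399 + 13554} = \frac{16275 + \left(20449 + 3538\right)}{-34845} = \left(16275 + 23987\right) \left(- \frac{1}{34845}\right) = 40262 \left(- \frac{1}{34845}\right) = - \frac{40262}{34845}$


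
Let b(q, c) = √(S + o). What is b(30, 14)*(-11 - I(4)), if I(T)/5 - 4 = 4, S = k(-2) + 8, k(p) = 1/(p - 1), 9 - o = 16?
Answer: -17*√6 ≈ -41.641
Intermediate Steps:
o = -7 (o = 9 - 1*16 = 9 - 16 = -7)
k(p) = 1/(-1 + p)
S = 23/3 (S = 1/(-1 - 2) + 8 = 1/(-3) + 8 = -⅓ + 8 = 23/3 ≈ 7.6667)
b(q, c) = √6/3 (b(q, c) = √(23/3 - 7) = √(⅔) = √6/3)
I(T) = 40 (I(T) = 20 + 5*4 = 20 + 20 = 40)
b(30, 14)*(-11 - I(4)) = (√6/3)*(-11 - 1*40) = (√6/3)*(-11 - 40) = (√6/3)*(-51) = -17*√6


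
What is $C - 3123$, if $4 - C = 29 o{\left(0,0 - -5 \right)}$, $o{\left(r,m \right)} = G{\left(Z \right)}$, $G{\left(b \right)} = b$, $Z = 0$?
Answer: $-3119$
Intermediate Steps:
$o{\left(r,m \right)} = 0$
$C = 4$ ($C = 4 - 29 \cdot 0 = 4 - 0 = 4 + 0 = 4$)
$C - 3123 = 4 - 3123 = -3119$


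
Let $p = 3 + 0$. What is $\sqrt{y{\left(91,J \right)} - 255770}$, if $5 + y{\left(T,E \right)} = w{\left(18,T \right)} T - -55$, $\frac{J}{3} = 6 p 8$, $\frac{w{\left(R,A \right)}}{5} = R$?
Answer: $i \sqrt{247530} \approx 497.52 i$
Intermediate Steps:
$w{\left(R,A \right)} = 5 R$
$p = 3$
$J = 432$ ($J = 3 \cdot 6 \cdot 3 \cdot 8 = 3 \cdot 18 \cdot 8 = 3 \cdot 144 = 432$)
$y{\left(T,E \right)} = 50 + 90 T$ ($y{\left(T,E \right)} = -5 + \left(5 \cdot 18 T - -55\right) = -5 + \left(90 T + \left(-6 + 61\right)\right) = -5 + \left(90 T + 55\right) = -5 + \left(55 + 90 T\right) = 50 + 90 T$)
$\sqrt{y{\left(91,J \right)} - 255770} = \sqrt{\left(50 + 90 \cdot 91\right) - 255770} = \sqrt{\left(50 + 8190\right) - 255770} = \sqrt{8240 - 255770} = \sqrt{-247530} = i \sqrt{247530}$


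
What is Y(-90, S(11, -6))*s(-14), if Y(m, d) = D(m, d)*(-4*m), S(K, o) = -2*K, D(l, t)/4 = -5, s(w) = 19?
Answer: -136800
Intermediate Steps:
D(l, t) = -20 (D(l, t) = 4*(-5) = -20)
Y(m, d) = 80*m (Y(m, d) = -(-80)*m = 80*m)
Y(-90, S(11, -6))*s(-14) = (80*(-90))*19 = -7200*19 = -136800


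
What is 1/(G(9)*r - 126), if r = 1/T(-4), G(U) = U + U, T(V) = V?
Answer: -2/261 ≈ -0.0076628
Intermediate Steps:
G(U) = 2*U
r = -¼ (r = 1/(-4) = -¼ ≈ -0.25000)
1/(G(9)*r - 126) = 1/((2*9)*(-¼) - 126) = 1/(18*(-¼) - 126) = 1/(-9/2 - 126) = 1/(-261/2) = -2/261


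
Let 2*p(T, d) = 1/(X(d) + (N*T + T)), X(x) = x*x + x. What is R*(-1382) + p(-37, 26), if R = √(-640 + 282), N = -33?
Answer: 1/3772 - 1382*I*√358 ≈ 0.00026511 - 26149.0*I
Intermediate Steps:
X(x) = x + x² (X(x) = x² + x = x + x²)
R = I*√358 (R = √(-358) = I*√358 ≈ 18.921*I)
p(T, d) = 1/(2*(-32*T + d*(1 + d))) (p(T, d) = 1/(2*(d*(1 + d) + (-33*T + T))) = 1/(2*(d*(1 + d) - 32*T)) = 1/(2*(-32*T + d*(1 + d))))
R*(-1382) + p(-37, 26) = (I*√358)*(-1382) + 1/(2*(-32*(-37) + 26*(1 + 26))) = -1382*I*√358 + 1/(2*(1184 + 26*27)) = -1382*I*√358 + 1/(2*(1184 + 702)) = -1382*I*√358 + (½)/1886 = -1382*I*√358 + (½)*(1/1886) = -1382*I*√358 + 1/3772 = 1/3772 - 1382*I*√358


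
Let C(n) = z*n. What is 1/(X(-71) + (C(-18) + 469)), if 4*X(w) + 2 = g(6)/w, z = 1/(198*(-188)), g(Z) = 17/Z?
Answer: 880968/412725145 ≈ 0.0021345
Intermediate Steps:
z = -1/37224 (z = (1/198)*(-1/188) = -1/37224 ≈ -2.6864e-5)
X(w) = -1/2 + 17/(24*w) (X(w) = -1/2 + ((17/6)/w)/4 = -1/2 + ((17*(1/6))/w)/4 = -1/2 + (17/(6*w))/4 = -1/2 + 17/(24*w))
C(n) = -n/37224
1/(X(-71) + (C(-18) + 469)) = 1/((1/24)*(17 - 12*(-71))/(-71) + (-1/37224*(-18) + 469)) = 1/((1/24)*(-1/71)*(17 + 852) + (1/2068 + 469)) = 1/((1/24)*(-1/71)*869 + 969893/2068) = 1/(-869/1704 + 969893/2068) = 1/(412725145/880968) = 880968/412725145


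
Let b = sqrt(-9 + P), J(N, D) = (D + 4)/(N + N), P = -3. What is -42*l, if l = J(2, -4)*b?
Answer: 0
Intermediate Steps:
J(N, D) = (4 + D)/(2*N) (J(N, D) = (4 + D)/((2*N)) = (4 + D)*(1/(2*N)) = (4 + D)/(2*N))
b = 2*I*sqrt(3) (b = sqrt(-9 - 3) = sqrt(-12) = 2*I*sqrt(3) ≈ 3.4641*I)
l = 0 (l = ((1/2)*(4 - 4)/2)*(2*I*sqrt(3)) = ((1/2)*(1/2)*0)*(2*I*sqrt(3)) = 0*(2*I*sqrt(3)) = 0)
-42*l = -42*0 = 0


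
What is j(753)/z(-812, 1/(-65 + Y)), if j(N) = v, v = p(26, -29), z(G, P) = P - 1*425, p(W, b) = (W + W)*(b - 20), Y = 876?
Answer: 1033214/172337 ≈ 5.9953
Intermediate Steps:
p(W, b) = 2*W*(-20 + b) (p(W, b) = (2*W)*(-20 + b) = 2*W*(-20 + b))
z(G, P) = -425 + P (z(G, P) = P - 425 = -425 + P)
v = -2548 (v = 2*26*(-20 - 29) = 2*26*(-49) = -2548)
j(N) = -2548
j(753)/z(-812, 1/(-65 + Y)) = -2548/(-425 + 1/(-65 + 876)) = -2548/(-425 + 1/811) = -2548/(-344674/811) = -2548*(-811/344674) = 1033214/172337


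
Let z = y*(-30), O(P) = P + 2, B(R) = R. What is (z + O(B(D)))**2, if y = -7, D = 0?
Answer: 44944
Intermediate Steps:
O(P) = 2 + P
z = 210 (z = -7*(-30) = 210)
(z + O(B(D)))**2 = (210 + (2 + 0))**2 = (210 + 2)**2 = 212**2 = 44944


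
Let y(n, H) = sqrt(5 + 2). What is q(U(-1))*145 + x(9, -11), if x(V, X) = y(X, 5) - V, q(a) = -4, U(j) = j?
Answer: -589 + sqrt(7) ≈ -586.35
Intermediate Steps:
y(n, H) = sqrt(7)
x(V, X) = sqrt(7) - V
q(U(-1))*145 + x(9, -11) = -4*145 + (sqrt(7) - 1*9) = -580 + (sqrt(7) - 9) = -580 + (-9 + sqrt(7)) = -589 + sqrt(7)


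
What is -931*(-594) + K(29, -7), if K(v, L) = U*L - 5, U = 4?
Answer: 552981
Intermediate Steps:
K(v, L) = -5 + 4*L (K(v, L) = 4*L - 5 = -5 + 4*L)
-931*(-594) + K(29, -7) = -931*(-594) + (-5 + 4*(-7)) = 553014 + (-5 - 28) = 553014 - 33 = 552981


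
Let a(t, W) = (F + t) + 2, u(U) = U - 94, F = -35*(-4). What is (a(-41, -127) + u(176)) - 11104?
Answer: -10921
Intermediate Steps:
F = 140
u(U) = -94 + U
a(t, W) = 142 + t (a(t, W) = (140 + t) + 2 = 142 + t)
(a(-41, -127) + u(176)) - 11104 = ((142 - 41) + (-94 + 176)) - 11104 = (101 + 82) - 11104 = 183 - 11104 = -10921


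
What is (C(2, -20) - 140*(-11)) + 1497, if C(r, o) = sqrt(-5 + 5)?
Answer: 3037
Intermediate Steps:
C(r, o) = 0 (C(r, o) = sqrt(0) = 0)
(C(2, -20) - 140*(-11)) + 1497 = (0 - 140*(-11)) + 1497 = (0 + 1540) + 1497 = 1540 + 1497 = 3037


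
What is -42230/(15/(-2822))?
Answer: 23834612/3 ≈ 7.9449e+6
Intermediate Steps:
-42230/(15/(-2822)) = -42230/((-1/2822*15)) = -42230/(-15/2822) = -42230*(-2822/15) = 23834612/3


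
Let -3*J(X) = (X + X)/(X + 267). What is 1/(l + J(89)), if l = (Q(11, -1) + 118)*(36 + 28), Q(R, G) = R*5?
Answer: 6/66431 ≈ 9.0319e-5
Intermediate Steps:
Q(R, G) = 5*R
J(X) = -2*X/(3*(267 + X)) (J(X) = -(X + X)/(3*(X + 267)) = -2*X/(3*(267 + X)))
l = 11072 (l = (5*11 + 118)*(36 + 28) = (55 + 118)*64 = 173*64 = 11072)
1/(l + J(89)) = 1/(11072 - 2*89/(801 + 3*89)) = 1/(11072 - 2*89/(801 + 267)) = 1/(11072 - 2*89/1068) = 1/(11072 - 2*89*1/1068) = 1/(11072 - ⅙) = 1/(66431/6) = 6/66431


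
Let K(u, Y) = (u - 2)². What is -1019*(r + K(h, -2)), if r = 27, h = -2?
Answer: -43817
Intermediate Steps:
K(u, Y) = (-2 + u)²
-1019*(r + K(h, -2)) = -1019*(27 + (-2 - 2)²) = -1019*(27 + (-4)²) = -1019*(27 + 16) = -1019*43 = -43817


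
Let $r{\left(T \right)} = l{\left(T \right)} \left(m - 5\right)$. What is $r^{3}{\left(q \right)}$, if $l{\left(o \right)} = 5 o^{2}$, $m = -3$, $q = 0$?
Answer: $0$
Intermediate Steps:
$r{\left(T \right)} = - 40 T^{2}$ ($r{\left(T \right)} = 5 T^{2} \left(-3 - 5\right) = 5 T^{2} \left(-8\right) = - 40 T^{2}$)
$r^{3}{\left(q \right)} = \left(- 40 \cdot 0^{2}\right)^{3} = \left(\left(-40\right) 0\right)^{3} = 0^{3} = 0$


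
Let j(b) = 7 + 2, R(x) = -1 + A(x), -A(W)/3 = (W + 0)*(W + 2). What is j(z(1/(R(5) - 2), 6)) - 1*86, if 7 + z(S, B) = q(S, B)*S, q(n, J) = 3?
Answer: -77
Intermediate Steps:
A(W) = -3*W*(2 + W) (A(W) = -3*(W + 0)*(W + 2) = -3*W*(2 + W))
R(x) = -1 - 3*x*(2 + x)
z(S, B) = -7 + 3*S
j(b) = 9
j(z(1/(R(5) - 2), 6)) - 1*86 = 9 - 1*86 = 9 - 86 = -77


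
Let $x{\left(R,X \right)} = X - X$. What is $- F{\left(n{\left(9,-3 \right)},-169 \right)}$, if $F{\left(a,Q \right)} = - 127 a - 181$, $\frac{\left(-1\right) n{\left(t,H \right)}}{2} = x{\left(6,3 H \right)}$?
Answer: $181$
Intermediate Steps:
$x{\left(R,X \right)} = 0$
$n{\left(t,H \right)} = 0$ ($n{\left(t,H \right)} = \left(-2\right) 0 = 0$)
$F{\left(a,Q \right)} = -181 - 127 a$
$- F{\left(n{\left(9,-3 \right)},-169 \right)} = - (-181 - 0) = - (-181 + 0) = \left(-1\right) \left(-181\right) = 181$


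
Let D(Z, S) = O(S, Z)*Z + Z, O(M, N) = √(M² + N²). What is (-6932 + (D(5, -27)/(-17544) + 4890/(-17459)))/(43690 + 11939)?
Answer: -124903664831/1002305965752 - 5*√754/975955176 ≈ -0.12462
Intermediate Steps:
D(Z, S) = Z + Z*√(S² + Z²) (D(Z, S) = √(S² + Z²)*Z + Z = Z*√(S² + Z²) + Z = Z + Z*√(S² + Z²))
(-6932 + (D(5, -27)/(-17544) + 4890/(-17459)))/(43690 + 11939) = (-6932 + ((5*(1 + √((-27)² + 5²)))/(-17544) + 4890/(-17459)))/(43690 + 11939) = (-6932 + ((5*(1 + √(729 + 25)))*(-1/17544) + 4890*(-1/17459)))/55629 = (-6932 + ((5*(1 + √754))*(-1/17544) - 4890/17459))*(1/55629) = (-6932 + ((5 + 5*√754)*(-1/17544) - 4890/17459))*(1/55629) = (-6932 + ((-5/17544 - 5*√754/17544) - 4890/17459))*(1/55629) = (-6932 + (-5051615/18017688 - 5*√754/17544))*(1/55629) = (-124903664831/18017688 - 5*√754/17544)*(1/55629) = -124903664831/1002305965752 - 5*√754/975955176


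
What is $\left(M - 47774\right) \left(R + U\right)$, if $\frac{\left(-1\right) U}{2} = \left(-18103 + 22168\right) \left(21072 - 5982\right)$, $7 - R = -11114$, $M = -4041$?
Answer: $6356176050885$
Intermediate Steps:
$R = 11121$ ($R = 7 - -11114 = 7 + 11114 = 11121$)
$U = -122681700$ ($U = - 2 \left(-18103 + 22168\right) \left(21072 - 5982\right) = - 2 \cdot 4065 \cdot 15090 = \left(-2\right) 61340850 = -122681700$)
$\left(M - 47774\right) \left(R + U\right) = \left(-4041 - 47774\right) \left(11121 - 122681700\right) = \left(-51815\right) \left(-122670579\right) = 6356176050885$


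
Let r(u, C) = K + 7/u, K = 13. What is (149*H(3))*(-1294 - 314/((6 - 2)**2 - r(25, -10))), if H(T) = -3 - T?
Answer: 21420687/17 ≈ 1.2600e+6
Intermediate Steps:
r(u, C) = 13 + 7/u
(149*H(3))*(-1294 - 314/((6 - 2)**2 - r(25, -10))) = (149*(-3 - 1*3))*(-1294 - 314/((6 - 2)**2 - (13 + 7/25))) = (149*(-3 - 3))*(-1294 - 314/(4**2 - (13 + 7*(1/25)))) = (149*(-6))*(-1294 - 314/(16 - (13 + 7/25))) = -894*(-1294 - 314/(16 - 1*332/25)) = -894*(-1294 - 314/(16 - 332/25)) = -894*(-1294 - 314/68/25) = -894*(-1294 - 314*25/68) = -894*(-1294 - 3925/34) = -894*(-47921/34) = 21420687/17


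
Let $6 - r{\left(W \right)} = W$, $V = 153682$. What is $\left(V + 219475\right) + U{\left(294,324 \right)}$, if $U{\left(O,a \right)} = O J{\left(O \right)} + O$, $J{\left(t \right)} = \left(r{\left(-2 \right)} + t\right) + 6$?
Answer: $464003$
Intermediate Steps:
$r{\left(W \right)} = 6 - W$
$J{\left(t \right)} = 14 + t$ ($J{\left(t \right)} = \left(\left(6 - -2\right) + t\right) + 6 = \left(\left(6 + 2\right) + t\right) + 6 = \left(8 + t\right) + 6 = 14 + t$)
$U{\left(O,a \right)} = O + O \left(14 + O\right)$ ($U{\left(O,a \right)} = O \left(14 + O\right) + O = O + O \left(14 + O\right)$)
$\left(V + 219475\right) + U{\left(294,324 \right)} = \left(153682 + 219475\right) + 294 \left(15 + 294\right) = 373157 + 294 \cdot 309 = 373157 + 90846 = 464003$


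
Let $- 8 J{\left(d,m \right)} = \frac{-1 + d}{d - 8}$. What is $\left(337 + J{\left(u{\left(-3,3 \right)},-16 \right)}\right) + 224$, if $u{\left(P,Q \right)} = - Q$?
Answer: $\frac{12341}{22} \approx 560.95$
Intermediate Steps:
$J{\left(d,m \right)} = - \frac{-1 + d}{8 \left(-8 + d\right)}$ ($J{\left(d,m \right)} = - \frac{\left(-1 + d\right) \frac{1}{d - 8}}{8} = - \frac{\left(-1 + d\right) \frac{1}{-8 + d}}{8} = - \frac{\frac{1}{-8 + d} \left(-1 + d\right)}{8} = - \frac{-1 + d}{8 \left(-8 + d\right)}$)
$\left(337 + J{\left(u{\left(-3,3 \right)},-16 \right)}\right) + 224 = \left(337 + \frac{1 - \left(-1\right) 3}{8 \left(-8 - 3\right)}\right) + 224 = \left(337 + \frac{1 - -3}{8 \left(-8 - 3\right)}\right) + 224 = \left(337 + \frac{1 + 3}{8 \left(-11\right)}\right) + 224 = \left(337 + \frac{1}{8} \left(- \frac{1}{11}\right) 4\right) + 224 = \left(337 - \frac{1}{22}\right) + 224 = \frac{7413}{22} + 224 = \frac{12341}{22}$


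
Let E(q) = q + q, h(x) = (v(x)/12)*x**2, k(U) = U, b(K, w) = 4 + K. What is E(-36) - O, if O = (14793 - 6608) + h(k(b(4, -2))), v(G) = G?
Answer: -24899/3 ≈ -8299.7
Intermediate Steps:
h(x) = x**3/12 (h(x) = (x/12)*x**2 = x**3/12)
E(q) = 2*q
O = 24683/3 (O = (14793 - 6608) + (4 + 4)**3/12 = 8185 + (1/12)*8**3 = 8185 + (1/12)*512 = 8185 + 128/3 = 24683/3 ≈ 8227.7)
E(-36) - O = 2*(-36) - 1*24683/3 = -72 - 24683/3 = -24899/3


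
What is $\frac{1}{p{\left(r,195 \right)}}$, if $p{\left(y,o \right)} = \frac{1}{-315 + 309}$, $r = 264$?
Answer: $-6$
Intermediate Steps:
$p{\left(y,o \right)} = - \frac{1}{6}$ ($p{\left(y,o \right)} = \frac{1}{-6} = - \frac{1}{6}$)
$\frac{1}{p{\left(r,195 \right)}} = \frac{1}{- \frac{1}{6}} = -6$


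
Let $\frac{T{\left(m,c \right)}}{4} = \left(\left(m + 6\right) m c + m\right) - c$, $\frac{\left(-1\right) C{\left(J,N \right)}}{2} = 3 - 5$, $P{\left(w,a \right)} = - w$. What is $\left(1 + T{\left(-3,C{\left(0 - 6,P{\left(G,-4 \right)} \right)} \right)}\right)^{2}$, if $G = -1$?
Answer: $29241$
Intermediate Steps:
$C{\left(J,N \right)} = 4$ ($C{\left(J,N \right)} = - 2 \left(3 - 5\right) = \left(-2\right) \left(-2\right) = 4$)
$T{\left(m,c \right)} = - 4 c + 4 m + 4 c m \left(6 + m\right)$ ($T{\left(m,c \right)} = 4 \left(\left(\left(m + 6\right) m c + m\right) - c\right) = 4 \left(\left(\left(6 + m\right) m c + m\right) - c\right) = 4 \left(\left(m \left(6 + m\right) c + m\right) - c\right) = 4 \left(\left(c m \left(6 + m\right) + m\right) - c\right) = 4 \left(\left(m + c m \left(6 + m\right)\right) - c\right) = 4 \left(m - c + c m \left(6 + m\right)\right) = - 4 c + 4 m + 4 c m \left(6 + m\right)$)
$\left(1 + T{\left(-3,C{\left(0 - 6,P{\left(G,-4 \right)} \right)} \right)}\right)^{2} = \left(1 + \left(\left(-4\right) 4 + 4 \left(-3\right) + 4 \cdot 4 \left(-3\right)^{2} + 24 \cdot 4 \left(-3\right)\right)\right)^{2} = \left(1 - \left(316 - 144\right)\right)^{2} = \left(1 - 172\right)^{2} = \left(-171\right)^{2} = 29241$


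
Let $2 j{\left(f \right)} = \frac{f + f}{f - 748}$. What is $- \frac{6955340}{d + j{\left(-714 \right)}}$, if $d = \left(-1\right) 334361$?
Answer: $\frac{149539810}{7188751} \approx 20.802$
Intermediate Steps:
$j{\left(f \right)} = \frac{f}{-748 + f}$ ($j{\left(f \right)} = \frac{\left(f + f\right) \frac{1}{f - 748}}{2} = \frac{2 f \frac{1}{-748 + f}}{2} = \frac{f}{-748 + f}$)
$d = -334361$
$- \frac{6955340}{d + j{\left(-714 \right)}} = - \frac{6955340}{-334361 - \frac{714}{-748 - 714}} = - \frac{6955340}{-334361 - \frac{714}{-1462}} = - \frac{6955340}{-334361 - - \frac{21}{43}} = - \frac{6955340}{-334361 + \frac{21}{43}} = - \frac{6955340}{- \frac{14377502}{43}} = \left(-6955340\right) \left(- \frac{43}{14377502}\right) = \frac{149539810}{7188751}$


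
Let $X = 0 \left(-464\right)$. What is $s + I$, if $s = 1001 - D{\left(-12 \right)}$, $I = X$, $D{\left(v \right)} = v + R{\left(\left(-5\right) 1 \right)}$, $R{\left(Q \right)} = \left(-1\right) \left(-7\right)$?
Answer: $1006$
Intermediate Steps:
$R{\left(Q \right)} = 7$
$D{\left(v \right)} = 7 + v$ ($D{\left(v \right)} = v + 7 = 7 + v$)
$X = 0$
$I = 0$
$s = 1006$ ($s = 1001 - \left(7 - 12\right) = 1001 - -5 = 1001 + 5 = 1006$)
$s + I = 1006 + 0 = 1006$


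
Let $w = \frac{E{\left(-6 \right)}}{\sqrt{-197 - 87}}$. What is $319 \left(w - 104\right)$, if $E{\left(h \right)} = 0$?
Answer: $-33176$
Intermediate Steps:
$w = 0$ ($w = \frac{0}{\sqrt{-197 - 87}} = \frac{0}{\sqrt{-284}} = \frac{0}{2 i \sqrt{71}} = 0 \left(- \frac{i \sqrt{71}}{142}\right) = 0$)
$319 \left(w - 104\right) = 319 \left(0 - 104\right) = 319 \left(-104\right) = -33176$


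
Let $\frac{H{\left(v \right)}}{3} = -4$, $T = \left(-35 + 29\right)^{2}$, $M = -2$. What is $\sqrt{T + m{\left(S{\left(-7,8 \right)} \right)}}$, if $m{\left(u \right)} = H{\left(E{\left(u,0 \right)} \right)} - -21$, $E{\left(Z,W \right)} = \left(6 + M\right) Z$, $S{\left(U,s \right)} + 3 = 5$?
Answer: $3 \sqrt{5} \approx 6.7082$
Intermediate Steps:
$S{\left(U,s \right)} = 2$ ($S{\left(U,s \right)} = -3 + 5 = 2$)
$T = 36$ ($T = \left(-6\right)^{2} = 36$)
$E{\left(Z,W \right)} = 4 Z$ ($E{\left(Z,W \right)} = \left(6 - 2\right) Z = 4 Z$)
$H{\left(v \right)} = -12$ ($H{\left(v \right)} = 3 \left(-4\right) = -12$)
$m{\left(u \right)} = 9$ ($m{\left(u \right)} = -12 - -21 = -12 + 21 = 9$)
$\sqrt{T + m{\left(S{\left(-7,8 \right)} \right)}} = \sqrt{36 + 9} = \sqrt{45} = 3 \sqrt{5}$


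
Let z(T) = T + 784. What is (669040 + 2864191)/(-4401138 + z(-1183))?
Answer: -3533231/4401537 ≈ -0.80273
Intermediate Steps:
z(T) = 784 + T
(669040 + 2864191)/(-4401138 + z(-1183)) = (669040 + 2864191)/(-4401138 + (784 - 1183)) = 3533231/(-4401138 - 399) = 3533231/(-4401537) = 3533231*(-1/4401537) = -3533231/4401537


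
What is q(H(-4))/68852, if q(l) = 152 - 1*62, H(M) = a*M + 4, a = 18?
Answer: 45/34426 ≈ 0.0013072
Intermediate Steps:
H(M) = 4 + 18*M (H(M) = 18*M + 4 = 4 + 18*M)
q(l) = 90 (q(l) = 152 - 62 = 90)
q(H(-4))/68852 = 90/68852 = 90*(1/68852) = 45/34426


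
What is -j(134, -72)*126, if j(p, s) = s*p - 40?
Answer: 1220688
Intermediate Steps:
j(p, s) = -40 + p*s (j(p, s) = p*s - 40 = -40 + p*s)
-j(134, -72)*126 = -(-40 + 134*(-72))*126 = -(-40 - 9648)*126 = -1*(-9688)*126 = 9688*126 = 1220688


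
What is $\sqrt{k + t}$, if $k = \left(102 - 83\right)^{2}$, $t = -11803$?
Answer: $i \sqrt{11442} \approx 106.97 i$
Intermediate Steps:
$k = 361$ ($k = 19^{2} = 361$)
$\sqrt{k + t} = \sqrt{361 - 11803} = \sqrt{-11442} = i \sqrt{11442}$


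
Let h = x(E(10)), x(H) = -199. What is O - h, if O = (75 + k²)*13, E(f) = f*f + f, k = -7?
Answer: 1811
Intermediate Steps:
E(f) = f + f² (E(f) = f² + f = f + f²)
O = 1612 (O = (75 + (-7)²)*13 = (75 + 49)*13 = 124*13 = 1612)
h = -199
O - h = 1612 - 1*(-199) = 1612 + 199 = 1811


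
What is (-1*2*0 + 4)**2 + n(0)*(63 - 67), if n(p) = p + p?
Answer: 16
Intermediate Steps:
n(p) = 2*p
(-1*2*0 + 4)**2 + n(0)*(63 - 67) = (-1*2*0 + 4)**2 + (2*0)*(63 - 67) = (-2*0 + 4)**2 + 0*(-4) = (0 + 4)**2 + 0 = 4**2 + 0 = 16 + 0 = 16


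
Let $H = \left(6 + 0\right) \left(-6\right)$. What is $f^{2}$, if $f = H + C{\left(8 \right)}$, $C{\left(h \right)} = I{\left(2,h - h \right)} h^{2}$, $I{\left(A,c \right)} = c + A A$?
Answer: $48400$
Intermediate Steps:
$I{\left(A,c \right)} = c + A^{2}$
$H = -36$ ($H = 6 \left(-6\right) = -36$)
$C{\left(h \right)} = 4 h^{2}$ ($C{\left(h \right)} = \left(\left(h - h\right) + 2^{2}\right) h^{2} = \left(0 + 4\right) h^{2} = 4 h^{2}$)
$f = 220$ ($f = -36 + 4 \cdot 8^{2} = -36 + 4 \cdot 64 = -36 + 256 = 220$)
$f^{2} = 220^{2} = 48400$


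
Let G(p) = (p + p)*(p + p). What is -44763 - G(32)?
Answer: -48859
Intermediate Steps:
G(p) = 4*p² (G(p) = (2*p)*(2*p) = 4*p²)
-44763 - G(32) = -44763 - 4*32² = -44763 - 4*1024 = -44763 - 1*4096 = -44763 - 4096 = -48859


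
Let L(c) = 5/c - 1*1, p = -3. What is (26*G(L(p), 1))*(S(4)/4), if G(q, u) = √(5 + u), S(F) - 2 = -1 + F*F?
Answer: 221*√6/2 ≈ 270.67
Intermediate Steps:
L(c) = -1 + 5/c (L(c) = 5/c - 1 = -1 + 5/c)
S(F) = 1 + F² (S(F) = 2 + (-1 + F*F) = 2 + (-1 + F²) = 1 + F²)
(26*G(L(p), 1))*(S(4)/4) = (26*√(5 + 1))*((1 + 4²)/4) = (26*√6)*((1 + 16)*(¼)) = (26*√6)*(17*(¼)) = (26*√6)*(17/4) = 221*√6/2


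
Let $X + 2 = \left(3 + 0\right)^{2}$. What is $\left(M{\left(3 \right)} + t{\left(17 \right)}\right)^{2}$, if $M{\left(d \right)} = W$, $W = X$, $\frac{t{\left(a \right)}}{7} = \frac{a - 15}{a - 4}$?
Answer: $\frac{11025}{169} \approx 65.237$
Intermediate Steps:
$t{\left(a \right)} = \frac{7 \left(-15 + a\right)}{-4 + a}$ ($t{\left(a \right)} = 7 \frac{a - 15}{a - 4} = 7 \frac{-15 + a}{-4 + a} = \frac{7 \left(-15 + a\right)}{-4 + a}$)
$X = 7$ ($X = -2 + \left(3 + 0\right)^{2} = -2 + 3^{2} = -2 + 9 = 7$)
$W = 7$
$M{\left(d \right)} = 7$
$\left(M{\left(3 \right)} + t{\left(17 \right)}\right)^{2} = \left(7 + \frac{7 \left(-15 + 17\right)}{-4 + 17}\right)^{2} = \left(7 + 7 \cdot \frac{1}{13} \cdot 2\right)^{2} = \left(7 + \frac{14}{13}\right)^{2} = \left(\frac{105}{13}\right)^{2} = \frac{11025}{169}$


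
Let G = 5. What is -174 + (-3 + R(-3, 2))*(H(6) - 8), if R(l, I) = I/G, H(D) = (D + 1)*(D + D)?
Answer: -1858/5 ≈ -371.60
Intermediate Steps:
H(D) = 2*D*(1 + D) (H(D) = (1 + D)*(2*D) = 2*D*(1 + D))
R(l, I) = I/5
-174 + (-3 + R(-3, 2))*(H(6) - 8) = -174 + (-3 + (⅕)*2)*(2*6*(1 + 6) - 8) = -174 + (-3 + ⅖)*(2*6*7 - 8) = -174 - 13*(84 - 8)/5 = -174 - 13/5*76 = -174 - 988/5 = -1858/5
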